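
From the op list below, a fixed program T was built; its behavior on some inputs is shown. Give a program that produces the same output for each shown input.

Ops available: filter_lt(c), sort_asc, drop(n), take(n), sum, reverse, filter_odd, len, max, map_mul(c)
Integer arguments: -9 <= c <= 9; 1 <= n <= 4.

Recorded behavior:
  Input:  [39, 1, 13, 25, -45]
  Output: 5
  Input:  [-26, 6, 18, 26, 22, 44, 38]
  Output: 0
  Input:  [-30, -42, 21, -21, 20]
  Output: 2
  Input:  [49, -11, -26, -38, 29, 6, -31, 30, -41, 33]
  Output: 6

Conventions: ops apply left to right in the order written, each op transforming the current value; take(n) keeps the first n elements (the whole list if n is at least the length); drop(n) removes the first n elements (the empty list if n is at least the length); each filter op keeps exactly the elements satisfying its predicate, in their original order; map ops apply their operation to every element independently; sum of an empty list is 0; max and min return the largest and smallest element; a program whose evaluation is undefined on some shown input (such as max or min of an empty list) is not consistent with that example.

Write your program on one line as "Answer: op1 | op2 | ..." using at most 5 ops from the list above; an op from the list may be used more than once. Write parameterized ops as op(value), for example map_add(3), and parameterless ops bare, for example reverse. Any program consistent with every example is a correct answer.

sort_asc | map_mul(-1) | reverse | filter_odd | len

Check, running the answer program on each example:
  [39, 1, 13, 25, -45] -> [-45, 1, 13, 25, 39] -> [45, -1, -13, -25, -39] -> [-39, -25, -13, -1, 45] -> [-39, -25, -13, -1, 45] -> 5
  [-26, 6, 18, 26, 22, 44, 38] -> [-26, 6, 18, 22, 26, 38, 44] -> [26, -6, -18, -22, -26, -38, -44] -> [-44, -38, -26, -22, -18, -6, 26] -> [] -> 0
  [-30, -42, 21, -21, 20] -> [-42, -30, -21, 20, 21] -> [42, 30, 21, -20, -21] -> [-21, -20, 21, 30, 42] -> [-21, 21] -> 2
  [49, -11, -26, -38, 29, 6, -31, 30, -41, 33] -> [-41, -38, -31, -26, -11, 6, 29, 30, 33, 49] -> [41, 38, 31, 26, 11, -6, -29, -30, -33, -49] -> [-49, -33, -30, -29, -6, 11, 26, 31, 38, 41] -> [-49, -33, -29, 11, 31, 41] -> 6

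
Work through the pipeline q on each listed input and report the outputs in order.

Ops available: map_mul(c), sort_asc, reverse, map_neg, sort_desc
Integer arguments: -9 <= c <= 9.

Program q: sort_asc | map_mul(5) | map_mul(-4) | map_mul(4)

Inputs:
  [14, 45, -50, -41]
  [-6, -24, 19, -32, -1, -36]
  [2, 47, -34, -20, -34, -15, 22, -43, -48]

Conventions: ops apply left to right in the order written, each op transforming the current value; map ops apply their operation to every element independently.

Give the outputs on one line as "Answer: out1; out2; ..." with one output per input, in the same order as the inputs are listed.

Execution, op by op:
  [14, 45, -50, -41] -> [-50, -41, 14, 45] -> [-250, -205, 70, 225] -> [1000, 820, -280, -900] -> [4000, 3280, -1120, -3600]
  [-6, -24, 19, -32, -1, -36] -> [-36, -32, -24, -6, -1, 19] -> [-180, -160, -120, -30, -5, 95] -> [720, 640, 480, 120, 20, -380] -> [2880, 2560, 1920, 480, 80, -1520]
  [2, 47, -34, -20, -34, -15, 22, -43, -48] -> [-48, -43, -34, -34, -20, -15, 2, 22, 47] -> [-240, -215, -170, -170, -100, -75, 10, 110, 235] -> [960, 860, 680, 680, 400, 300, -40, -440, -940] -> [3840, 3440, 2720, 2720, 1600, 1200, -160, -1760, -3760]

[4000, 3280, -1120, -3600]; [2880, 2560, 1920, 480, 80, -1520]; [3840, 3440, 2720, 2720, 1600, 1200, -160, -1760, -3760]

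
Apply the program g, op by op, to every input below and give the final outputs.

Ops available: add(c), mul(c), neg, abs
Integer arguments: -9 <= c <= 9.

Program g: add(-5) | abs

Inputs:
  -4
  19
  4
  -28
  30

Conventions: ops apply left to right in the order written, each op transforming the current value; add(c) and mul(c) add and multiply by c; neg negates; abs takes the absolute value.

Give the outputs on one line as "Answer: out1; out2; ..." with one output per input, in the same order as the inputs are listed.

Execution, op by op:
  -4 -> -9 -> 9
  19 -> 14 -> 14
  4 -> -1 -> 1
  -28 -> -33 -> 33
  30 -> 25 -> 25

9; 14; 1; 33; 25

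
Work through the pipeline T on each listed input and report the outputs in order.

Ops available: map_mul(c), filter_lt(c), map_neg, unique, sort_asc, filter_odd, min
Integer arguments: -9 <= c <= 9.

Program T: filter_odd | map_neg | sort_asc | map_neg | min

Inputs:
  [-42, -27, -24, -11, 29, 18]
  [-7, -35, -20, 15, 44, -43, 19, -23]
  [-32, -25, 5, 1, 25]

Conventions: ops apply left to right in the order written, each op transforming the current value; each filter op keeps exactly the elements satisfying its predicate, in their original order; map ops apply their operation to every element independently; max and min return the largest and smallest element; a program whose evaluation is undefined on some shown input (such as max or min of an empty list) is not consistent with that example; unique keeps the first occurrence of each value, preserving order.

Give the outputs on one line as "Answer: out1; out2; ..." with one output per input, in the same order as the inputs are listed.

Execution, op by op:
  [-42, -27, -24, -11, 29, 18] -> [-27, -11, 29] -> [27, 11, -29] -> [-29, 11, 27] -> [29, -11, -27] -> -27
  [-7, -35, -20, 15, 44, -43, 19, -23] -> [-7, -35, 15, -43, 19, -23] -> [7, 35, -15, 43, -19, 23] -> [-19, -15, 7, 23, 35, 43] -> [19, 15, -7, -23, -35, -43] -> -43
  [-32, -25, 5, 1, 25] -> [-25, 5, 1, 25] -> [25, -5, -1, -25] -> [-25, -5, -1, 25] -> [25, 5, 1, -25] -> -25

-27; -43; -25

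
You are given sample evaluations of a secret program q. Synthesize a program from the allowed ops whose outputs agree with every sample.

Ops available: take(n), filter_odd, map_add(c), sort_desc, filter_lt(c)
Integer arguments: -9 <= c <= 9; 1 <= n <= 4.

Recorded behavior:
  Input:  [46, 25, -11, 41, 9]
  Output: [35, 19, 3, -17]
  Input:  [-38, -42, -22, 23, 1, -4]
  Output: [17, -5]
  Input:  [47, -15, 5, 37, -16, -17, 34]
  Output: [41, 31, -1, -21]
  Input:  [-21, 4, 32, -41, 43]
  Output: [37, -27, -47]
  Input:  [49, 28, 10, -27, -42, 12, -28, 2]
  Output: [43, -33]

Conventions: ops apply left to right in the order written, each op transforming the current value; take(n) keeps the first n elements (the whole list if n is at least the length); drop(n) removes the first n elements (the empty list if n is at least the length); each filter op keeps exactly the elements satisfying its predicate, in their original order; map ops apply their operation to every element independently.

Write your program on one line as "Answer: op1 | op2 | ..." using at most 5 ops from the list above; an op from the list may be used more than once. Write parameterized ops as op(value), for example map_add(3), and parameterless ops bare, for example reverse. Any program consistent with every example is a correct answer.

filter_odd | take(4) | map_add(-6) | sort_desc

Check, running the answer program on each example:
  [46, 25, -11, 41, 9] -> [25, -11, 41, 9] -> [25, -11, 41, 9] -> [19, -17, 35, 3] -> [35, 19, 3, -17]
  [-38, -42, -22, 23, 1, -4] -> [23, 1] -> [23, 1] -> [17, -5] -> [17, -5]
  [47, -15, 5, 37, -16, -17, 34] -> [47, -15, 5, 37, -17] -> [47, -15, 5, 37] -> [41, -21, -1, 31] -> [41, 31, -1, -21]
  [-21, 4, 32, -41, 43] -> [-21, -41, 43] -> [-21, -41, 43] -> [-27, -47, 37] -> [37, -27, -47]
  [49, 28, 10, -27, -42, 12, -28, 2] -> [49, -27] -> [49, -27] -> [43, -33] -> [43, -33]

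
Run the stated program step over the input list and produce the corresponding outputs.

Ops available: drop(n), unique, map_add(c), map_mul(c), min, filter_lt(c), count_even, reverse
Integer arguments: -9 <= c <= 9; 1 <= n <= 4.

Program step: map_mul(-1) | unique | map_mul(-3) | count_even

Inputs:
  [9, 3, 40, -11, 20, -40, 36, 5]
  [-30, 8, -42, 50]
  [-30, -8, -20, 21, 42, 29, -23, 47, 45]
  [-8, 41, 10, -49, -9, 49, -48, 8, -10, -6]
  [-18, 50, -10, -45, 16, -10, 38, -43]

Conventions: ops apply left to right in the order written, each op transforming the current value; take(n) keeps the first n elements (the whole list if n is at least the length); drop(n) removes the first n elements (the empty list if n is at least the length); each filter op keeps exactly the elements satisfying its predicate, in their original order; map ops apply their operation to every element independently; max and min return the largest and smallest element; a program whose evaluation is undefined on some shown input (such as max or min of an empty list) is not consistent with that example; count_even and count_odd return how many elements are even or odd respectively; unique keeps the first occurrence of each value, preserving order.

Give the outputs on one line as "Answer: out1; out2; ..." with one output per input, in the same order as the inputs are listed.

Execution, op by op:
  [9, 3, 40, -11, 20, -40, 36, 5] -> [-9, -3, -40, 11, -20, 40, -36, -5] -> [-9, -3, -40, 11, -20, 40, -36, -5] -> [27, 9, 120, -33, 60, -120, 108, 15] -> 4
  [-30, 8, -42, 50] -> [30, -8, 42, -50] -> [30, -8, 42, -50] -> [-90, 24, -126, 150] -> 4
  [-30, -8, -20, 21, 42, 29, -23, 47, 45] -> [30, 8, 20, -21, -42, -29, 23, -47, -45] -> [30, 8, 20, -21, -42, -29, 23, -47, -45] -> [-90, -24, -60, 63, 126, 87, -69, 141, 135] -> 4
  [-8, 41, 10, -49, -9, 49, -48, 8, -10, -6] -> [8, -41, -10, 49, 9, -49, 48, -8, 10, 6] -> [8, -41, -10, 49, 9, -49, 48, -8, 10, 6] -> [-24, 123, 30, -147, -27, 147, -144, 24, -30, -18] -> 6
  [-18, 50, -10, -45, 16, -10, 38, -43] -> [18, -50, 10, 45, -16, 10, -38, 43] -> [18, -50, 10, 45, -16, -38, 43] -> [-54, 150, -30, -135, 48, 114, -129] -> 5

4; 4; 4; 6; 5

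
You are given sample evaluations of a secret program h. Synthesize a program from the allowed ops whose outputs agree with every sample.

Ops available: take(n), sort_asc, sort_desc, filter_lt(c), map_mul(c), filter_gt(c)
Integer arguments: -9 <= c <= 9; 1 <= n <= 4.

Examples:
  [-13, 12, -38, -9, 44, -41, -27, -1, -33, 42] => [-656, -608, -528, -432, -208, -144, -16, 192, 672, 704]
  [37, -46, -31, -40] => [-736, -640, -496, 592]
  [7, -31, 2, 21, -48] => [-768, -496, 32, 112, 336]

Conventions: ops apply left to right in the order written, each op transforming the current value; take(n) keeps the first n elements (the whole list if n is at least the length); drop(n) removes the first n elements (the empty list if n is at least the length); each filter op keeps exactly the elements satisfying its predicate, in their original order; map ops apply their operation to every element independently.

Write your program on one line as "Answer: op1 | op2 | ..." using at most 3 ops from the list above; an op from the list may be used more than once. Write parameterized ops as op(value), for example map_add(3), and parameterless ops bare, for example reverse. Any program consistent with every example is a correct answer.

map_mul(-4) | sort_desc | map_mul(-4)

Check, running the answer program on each example:
  [-13, 12, -38, -9, 44, -41, -27, -1, -33, 42] -> [52, -48, 152, 36, -176, 164, 108, 4, 132, -168] -> [164, 152, 132, 108, 52, 36, 4, -48, -168, -176] -> [-656, -608, -528, -432, -208, -144, -16, 192, 672, 704]
  [37, -46, -31, -40] -> [-148, 184, 124, 160] -> [184, 160, 124, -148] -> [-736, -640, -496, 592]
  [7, -31, 2, 21, -48] -> [-28, 124, -8, -84, 192] -> [192, 124, -8, -28, -84] -> [-768, -496, 32, 112, 336]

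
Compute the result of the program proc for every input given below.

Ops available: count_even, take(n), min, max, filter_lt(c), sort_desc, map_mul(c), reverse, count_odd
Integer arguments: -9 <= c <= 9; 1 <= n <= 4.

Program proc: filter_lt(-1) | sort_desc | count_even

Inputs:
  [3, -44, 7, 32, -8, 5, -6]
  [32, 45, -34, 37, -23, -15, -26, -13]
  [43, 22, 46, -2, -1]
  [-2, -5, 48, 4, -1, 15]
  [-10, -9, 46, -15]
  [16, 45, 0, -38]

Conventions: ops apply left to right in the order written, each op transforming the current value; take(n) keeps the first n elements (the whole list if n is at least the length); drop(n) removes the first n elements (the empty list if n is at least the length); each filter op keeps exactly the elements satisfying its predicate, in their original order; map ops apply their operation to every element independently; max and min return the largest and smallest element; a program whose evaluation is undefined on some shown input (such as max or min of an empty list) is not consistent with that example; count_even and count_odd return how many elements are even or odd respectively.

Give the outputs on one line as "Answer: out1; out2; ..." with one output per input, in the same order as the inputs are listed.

Execution, op by op:
  [3, -44, 7, 32, -8, 5, -6] -> [-44, -8, -6] -> [-6, -8, -44] -> 3
  [32, 45, -34, 37, -23, -15, -26, -13] -> [-34, -23, -15, -26, -13] -> [-13, -15, -23, -26, -34] -> 2
  [43, 22, 46, -2, -1] -> [-2] -> [-2] -> 1
  [-2, -5, 48, 4, -1, 15] -> [-2, -5] -> [-2, -5] -> 1
  [-10, -9, 46, -15] -> [-10, -9, -15] -> [-9, -10, -15] -> 1
  [16, 45, 0, -38] -> [-38] -> [-38] -> 1

3; 2; 1; 1; 1; 1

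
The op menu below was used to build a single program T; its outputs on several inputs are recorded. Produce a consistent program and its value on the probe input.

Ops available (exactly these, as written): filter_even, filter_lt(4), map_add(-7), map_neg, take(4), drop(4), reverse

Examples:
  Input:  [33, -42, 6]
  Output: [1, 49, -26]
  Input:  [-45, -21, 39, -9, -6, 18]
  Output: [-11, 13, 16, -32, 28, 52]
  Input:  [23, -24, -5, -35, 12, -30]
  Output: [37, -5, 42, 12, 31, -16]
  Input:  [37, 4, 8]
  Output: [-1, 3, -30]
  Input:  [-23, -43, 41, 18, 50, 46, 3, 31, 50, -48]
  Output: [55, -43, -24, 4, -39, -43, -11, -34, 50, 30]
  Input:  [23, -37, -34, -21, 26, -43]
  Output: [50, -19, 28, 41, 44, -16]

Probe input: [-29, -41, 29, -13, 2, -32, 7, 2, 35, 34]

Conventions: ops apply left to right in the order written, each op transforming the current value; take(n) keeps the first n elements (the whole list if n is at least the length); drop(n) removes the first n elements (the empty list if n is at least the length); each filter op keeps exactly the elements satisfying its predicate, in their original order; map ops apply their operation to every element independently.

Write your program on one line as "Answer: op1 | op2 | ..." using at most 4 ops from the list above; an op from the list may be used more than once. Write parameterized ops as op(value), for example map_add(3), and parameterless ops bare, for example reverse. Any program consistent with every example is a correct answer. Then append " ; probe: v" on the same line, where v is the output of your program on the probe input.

map_add(-7) | reverse | map_neg ; probe: [-27, -28, 5, 0, 39, 5, 20, -22, 48, 36]

Check, running the answer program on each example:
  [33, -42, 6] -> [26, -49, -1] -> [-1, -49, 26] -> [1, 49, -26]
  [-45, -21, 39, -9, -6, 18] -> [-52, -28, 32, -16, -13, 11] -> [11, -13, -16, 32, -28, -52] -> [-11, 13, 16, -32, 28, 52]
  [23, -24, -5, -35, 12, -30] -> [16, -31, -12, -42, 5, -37] -> [-37, 5, -42, -12, -31, 16] -> [37, -5, 42, 12, 31, -16]
  [37, 4, 8] -> [30, -3, 1] -> [1, -3, 30] -> [-1, 3, -30]
  [-23, -43, 41, 18, 50, 46, 3, 31, 50, -48] -> [-30, -50, 34, 11, 43, 39, -4, 24, 43, -55] -> [-55, 43, 24, -4, 39, 43, 11, 34, -50, -30] -> [55, -43, -24, 4, -39, -43, -11, -34, 50, 30]
  [23, -37, -34, -21, 26, -43] -> [16, -44, -41, -28, 19, -50] -> [-50, 19, -28, -41, -44, 16] -> [50, -19, 28, 41, 44, -16]
  probe: [-29, -41, 29, -13, 2, -32, 7, 2, 35, 34] -> [-36, -48, 22, -20, -5, -39, 0, -5, 28, 27] -> [27, 28, -5, 0, -39, -5, -20, 22, -48, -36] -> [-27, -28, 5, 0, 39, 5, 20, -22, 48, 36]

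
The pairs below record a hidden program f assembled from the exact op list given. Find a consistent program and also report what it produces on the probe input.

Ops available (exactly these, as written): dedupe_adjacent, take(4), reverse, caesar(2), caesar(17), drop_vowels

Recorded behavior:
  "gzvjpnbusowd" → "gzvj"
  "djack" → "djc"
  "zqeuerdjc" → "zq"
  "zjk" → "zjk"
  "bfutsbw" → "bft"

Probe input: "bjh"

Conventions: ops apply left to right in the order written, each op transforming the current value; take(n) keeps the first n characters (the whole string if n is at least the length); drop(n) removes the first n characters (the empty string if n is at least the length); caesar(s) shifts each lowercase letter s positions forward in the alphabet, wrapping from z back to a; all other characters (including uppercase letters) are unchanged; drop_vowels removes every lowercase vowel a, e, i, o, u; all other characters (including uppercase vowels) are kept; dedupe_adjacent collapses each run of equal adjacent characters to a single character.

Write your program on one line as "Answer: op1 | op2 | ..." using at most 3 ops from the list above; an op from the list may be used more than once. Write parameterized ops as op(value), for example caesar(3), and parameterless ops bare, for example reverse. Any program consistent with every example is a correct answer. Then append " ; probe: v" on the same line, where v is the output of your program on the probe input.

take(4) | drop_vowels ; probe: "bjh"

Check, running the answer program on each example:
  "gzvjpnbusowd" -> "gzvj" -> "gzvj"
  "djack" -> "djac" -> "djc"
  "zqeuerdjc" -> "zqeu" -> "zq"
  "zjk" -> "zjk" -> "zjk"
  "bfutsbw" -> "bfut" -> "bft"
  probe: "bjh" -> "bjh" -> "bjh"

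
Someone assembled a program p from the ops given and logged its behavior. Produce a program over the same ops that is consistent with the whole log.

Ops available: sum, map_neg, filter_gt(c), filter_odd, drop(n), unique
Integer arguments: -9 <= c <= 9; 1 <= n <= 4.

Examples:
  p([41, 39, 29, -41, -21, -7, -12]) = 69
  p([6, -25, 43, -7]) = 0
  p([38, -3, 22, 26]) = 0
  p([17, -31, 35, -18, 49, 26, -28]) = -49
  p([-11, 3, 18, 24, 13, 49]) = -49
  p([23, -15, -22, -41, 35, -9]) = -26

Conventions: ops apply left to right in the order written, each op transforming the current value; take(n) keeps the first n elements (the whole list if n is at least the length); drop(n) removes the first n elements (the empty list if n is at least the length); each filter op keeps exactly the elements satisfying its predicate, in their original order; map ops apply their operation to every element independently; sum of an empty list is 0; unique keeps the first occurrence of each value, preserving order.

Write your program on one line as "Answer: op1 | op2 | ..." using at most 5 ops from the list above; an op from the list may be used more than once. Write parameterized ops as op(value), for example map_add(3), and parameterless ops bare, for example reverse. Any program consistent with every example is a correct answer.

map_neg | filter_odd | drop(3) | sum

Check, running the answer program on each example:
  [41, 39, 29, -41, -21, -7, -12] -> [-41, -39, -29, 41, 21, 7, 12] -> [-41, -39, -29, 41, 21, 7] -> [41, 21, 7] -> 69
  [6, -25, 43, -7] -> [-6, 25, -43, 7] -> [25, -43, 7] -> [] -> 0
  [38, -3, 22, 26] -> [-38, 3, -22, -26] -> [3] -> [] -> 0
  [17, -31, 35, -18, 49, 26, -28] -> [-17, 31, -35, 18, -49, -26, 28] -> [-17, 31, -35, -49] -> [-49] -> -49
  [-11, 3, 18, 24, 13, 49] -> [11, -3, -18, -24, -13, -49] -> [11, -3, -13, -49] -> [-49] -> -49
  [23, -15, -22, -41, 35, -9] -> [-23, 15, 22, 41, -35, 9] -> [-23, 15, 41, -35, 9] -> [-35, 9] -> -26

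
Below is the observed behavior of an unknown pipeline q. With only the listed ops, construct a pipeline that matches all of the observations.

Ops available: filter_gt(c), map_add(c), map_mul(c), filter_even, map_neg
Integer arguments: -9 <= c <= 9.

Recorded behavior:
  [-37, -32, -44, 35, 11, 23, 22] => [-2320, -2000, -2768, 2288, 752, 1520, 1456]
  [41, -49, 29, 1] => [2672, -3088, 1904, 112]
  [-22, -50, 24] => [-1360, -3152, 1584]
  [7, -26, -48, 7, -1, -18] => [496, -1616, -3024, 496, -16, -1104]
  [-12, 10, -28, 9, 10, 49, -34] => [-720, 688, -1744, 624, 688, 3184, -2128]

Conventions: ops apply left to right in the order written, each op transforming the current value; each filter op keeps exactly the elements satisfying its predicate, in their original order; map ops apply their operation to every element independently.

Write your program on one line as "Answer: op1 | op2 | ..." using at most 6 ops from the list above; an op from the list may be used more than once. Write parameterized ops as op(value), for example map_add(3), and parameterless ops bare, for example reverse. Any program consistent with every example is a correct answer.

map_neg | map_mul(8) | map_add(2) | map_add(-8) | map_mul(8) | map_neg

Check, running the answer program on each example:
  [-37, -32, -44, 35, 11, 23, 22] -> [37, 32, 44, -35, -11, -23, -22] -> [296, 256, 352, -280, -88, -184, -176] -> [298, 258, 354, -278, -86, -182, -174] -> [290, 250, 346, -286, -94, -190, -182] -> [2320, 2000, 2768, -2288, -752, -1520, -1456] -> [-2320, -2000, -2768, 2288, 752, 1520, 1456]
  [41, -49, 29, 1] -> [-41, 49, -29, -1] -> [-328, 392, -232, -8] -> [-326, 394, -230, -6] -> [-334, 386, -238, -14] -> [-2672, 3088, -1904, -112] -> [2672, -3088, 1904, 112]
  [-22, -50, 24] -> [22, 50, -24] -> [176, 400, -192] -> [178, 402, -190] -> [170, 394, -198] -> [1360, 3152, -1584] -> [-1360, -3152, 1584]
  [7, -26, -48, 7, -1, -18] -> [-7, 26, 48, -7, 1, 18] -> [-56, 208, 384, -56, 8, 144] -> [-54, 210, 386, -54, 10, 146] -> [-62, 202, 378, -62, 2, 138] -> [-496, 1616, 3024, -496, 16, 1104] -> [496, -1616, -3024, 496, -16, -1104]
  [-12, 10, -28, 9, 10, 49, -34] -> [12, -10, 28, -9, -10, -49, 34] -> [96, -80, 224, -72, -80, -392, 272] -> [98, -78, 226, -70, -78, -390, 274] -> [90, -86, 218, -78, -86, -398, 266] -> [720, -688, 1744, -624, -688, -3184, 2128] -> [-720, 688, -1744, 624, 688, 3184, -2128]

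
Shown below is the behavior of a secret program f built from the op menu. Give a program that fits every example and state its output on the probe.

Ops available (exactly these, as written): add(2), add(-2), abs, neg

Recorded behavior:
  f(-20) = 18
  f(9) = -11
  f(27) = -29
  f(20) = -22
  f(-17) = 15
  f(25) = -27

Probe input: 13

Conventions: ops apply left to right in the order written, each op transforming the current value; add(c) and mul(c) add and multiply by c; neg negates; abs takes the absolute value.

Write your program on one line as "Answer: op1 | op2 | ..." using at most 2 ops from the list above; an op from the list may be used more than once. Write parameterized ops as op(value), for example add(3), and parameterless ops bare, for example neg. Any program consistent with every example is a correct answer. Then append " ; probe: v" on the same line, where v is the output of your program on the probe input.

add(2) | neg ; probe: -15

Check, running the answer program on each example:
  -20 -> -18 -> 18
  9 -> 11 -> -11
  27 -> 29 -> -29
  20 -> 22 -> -22
  -17 -> -15 -> 15
  25 -> 27 -> -27
  probe: 13 -> 15 -> -15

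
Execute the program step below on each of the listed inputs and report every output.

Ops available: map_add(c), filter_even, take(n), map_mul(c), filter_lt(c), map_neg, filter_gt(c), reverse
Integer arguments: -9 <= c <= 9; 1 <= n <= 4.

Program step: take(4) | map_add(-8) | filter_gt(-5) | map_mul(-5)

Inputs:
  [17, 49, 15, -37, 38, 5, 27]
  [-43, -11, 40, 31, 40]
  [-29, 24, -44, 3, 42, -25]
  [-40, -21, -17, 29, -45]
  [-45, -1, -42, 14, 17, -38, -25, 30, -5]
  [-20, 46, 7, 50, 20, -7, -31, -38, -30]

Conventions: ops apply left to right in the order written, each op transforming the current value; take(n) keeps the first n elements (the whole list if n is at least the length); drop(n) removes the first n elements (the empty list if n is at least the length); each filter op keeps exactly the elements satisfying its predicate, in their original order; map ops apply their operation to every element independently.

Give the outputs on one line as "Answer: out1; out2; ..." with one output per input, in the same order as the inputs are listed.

[-45, -205, -35]; [-160, -115]; [-80]; [-105]; [-30]; [-190, 5, -210]

Execution, op by op:
  [17, 49, 15, -37, 38, 5, 27] -> [17, 49, 15, -37] -> [9, 41, 7, -45] -> [9, 41, 7] -> [-45, -205, -35]
  [-43, -11, 40, 31, 40] -> [-43, -11, 40, 31] -> [-51, -19, 32, 23] -> [32, 23] -> [-160, -115]
  [-29, 24, -44, 3, 42, -25] -> [-29, 24, -44, 3] -> [-37, 16, -52, -5] -> [16] -> [-80]
  [-40, -21, -17, 29, -45] -> [-40, -21, -17, 29] -> [-48, -29, -25, 21] -> [21] -> [-105]
  [-45, -1, -42, 14, 17, -38, -25, 30, -5] -> [-45, -1, -42, 14] -> [-53, -9, -50, 6] -> [6] -> [-30]
  [-20, 46, 7, 50, 20, -7, -31, -38, -30] -> [-20, 46, 7, 50] -> [-28, 38, -1, 42] -> [38, -1, 42] -> [-190, 5, -210]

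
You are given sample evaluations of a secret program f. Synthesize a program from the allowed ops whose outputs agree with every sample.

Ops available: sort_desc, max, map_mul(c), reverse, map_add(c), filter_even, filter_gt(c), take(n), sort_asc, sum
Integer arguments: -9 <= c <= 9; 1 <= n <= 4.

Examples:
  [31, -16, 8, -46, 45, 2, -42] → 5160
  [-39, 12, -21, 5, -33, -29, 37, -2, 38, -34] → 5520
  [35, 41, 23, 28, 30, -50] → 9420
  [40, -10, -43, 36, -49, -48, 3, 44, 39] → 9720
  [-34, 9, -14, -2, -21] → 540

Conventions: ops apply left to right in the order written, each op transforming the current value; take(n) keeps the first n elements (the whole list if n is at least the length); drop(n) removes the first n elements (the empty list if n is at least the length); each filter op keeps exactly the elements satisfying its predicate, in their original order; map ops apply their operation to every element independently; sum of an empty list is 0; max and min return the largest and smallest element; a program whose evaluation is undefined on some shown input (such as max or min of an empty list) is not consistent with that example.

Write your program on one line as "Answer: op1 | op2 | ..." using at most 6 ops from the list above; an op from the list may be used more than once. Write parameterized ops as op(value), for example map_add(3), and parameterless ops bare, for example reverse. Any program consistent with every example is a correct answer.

filter_gt(1) | map_mul(-2) | map_mul(-6) | map_mul(5) | sum

Check, running the answer program on each example:
  [31, -16, 8, -46, 45, 2, -42] -> [31, 8, 45, 2] -> [-62, -16, -90, -4] -> [372, 96, 540, 24] -> [1860, 480, 2700, 120] -> 5160
  [-39, 12, -21, 5, -33, -29, 37, -2, 38, -34] -> [12, 5, 37, 38] -> [-24, -10, -74, -76] -> [144, 60, 444, 456] -> [720, 300, 2220, 2280] -> 5520
  [35, 41, 23, 28, 30, -50] -> [35, 41, 23, 28, 30] -> [-70, -82, -46, -56, -60] -> [420, 492, 276, 336, 360] -> [2100, 2460, 1380, 1680, 1800] -> 9420
  [40, -10, -43, 36, -49, -48, 3, 44, 39] -> [40, 36, 3, 44, 39] -> [-80, -72, -6, -88, -78] -> [480, 432, 36, 528, 468] -> [2400, 2160, 180, 2640, 2340] -> 9720
  [-34, 9, -14, -2, -21] -> [9] -> [-18] -> [108] -> [540] -> 540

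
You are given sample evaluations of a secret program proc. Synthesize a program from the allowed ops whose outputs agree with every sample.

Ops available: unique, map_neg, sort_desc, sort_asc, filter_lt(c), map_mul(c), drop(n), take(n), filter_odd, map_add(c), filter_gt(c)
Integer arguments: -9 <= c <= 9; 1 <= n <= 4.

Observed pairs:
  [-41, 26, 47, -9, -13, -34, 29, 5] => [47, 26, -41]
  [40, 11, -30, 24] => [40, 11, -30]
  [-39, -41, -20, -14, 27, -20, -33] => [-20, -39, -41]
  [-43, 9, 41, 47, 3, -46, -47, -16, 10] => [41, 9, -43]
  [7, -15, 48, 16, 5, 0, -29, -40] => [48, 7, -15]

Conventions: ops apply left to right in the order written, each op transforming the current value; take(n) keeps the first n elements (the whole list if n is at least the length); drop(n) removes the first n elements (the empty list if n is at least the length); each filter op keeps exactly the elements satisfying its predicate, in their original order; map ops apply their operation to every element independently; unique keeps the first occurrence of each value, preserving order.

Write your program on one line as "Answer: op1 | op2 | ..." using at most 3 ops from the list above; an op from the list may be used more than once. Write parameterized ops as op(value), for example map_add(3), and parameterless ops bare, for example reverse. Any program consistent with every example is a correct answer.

take(3) | sort_asc | sort_desc

Check, running the answer program on each example:
  [-41, 26, 47, -9, -13, -34, 29, 5] -> [-41, 26, 47] -> [-41, 26, 47] -> [47, 26, -41]
  [40, 11, -30, 24] -> [40, 11, -30] -> [-30, 11, 40] -> [40, 11, -30]
  [-39, -41, -20, -14, 27, -20, -33] -> [-39, -41, -20] -> [-41, -39, -20] -> [-20, -39, -41]
  [-43, 9, 41, 47, 3, -46, -47, -16, 10] -> [-43, 9, 41] -> [-43, 9, 41] -> [41, 9, -43]
  [7, -15, 48, 16, 5, 0, -29, -40] -> [7, -15, 48] -> [-15, 7, 48] -> [48, 7, -15]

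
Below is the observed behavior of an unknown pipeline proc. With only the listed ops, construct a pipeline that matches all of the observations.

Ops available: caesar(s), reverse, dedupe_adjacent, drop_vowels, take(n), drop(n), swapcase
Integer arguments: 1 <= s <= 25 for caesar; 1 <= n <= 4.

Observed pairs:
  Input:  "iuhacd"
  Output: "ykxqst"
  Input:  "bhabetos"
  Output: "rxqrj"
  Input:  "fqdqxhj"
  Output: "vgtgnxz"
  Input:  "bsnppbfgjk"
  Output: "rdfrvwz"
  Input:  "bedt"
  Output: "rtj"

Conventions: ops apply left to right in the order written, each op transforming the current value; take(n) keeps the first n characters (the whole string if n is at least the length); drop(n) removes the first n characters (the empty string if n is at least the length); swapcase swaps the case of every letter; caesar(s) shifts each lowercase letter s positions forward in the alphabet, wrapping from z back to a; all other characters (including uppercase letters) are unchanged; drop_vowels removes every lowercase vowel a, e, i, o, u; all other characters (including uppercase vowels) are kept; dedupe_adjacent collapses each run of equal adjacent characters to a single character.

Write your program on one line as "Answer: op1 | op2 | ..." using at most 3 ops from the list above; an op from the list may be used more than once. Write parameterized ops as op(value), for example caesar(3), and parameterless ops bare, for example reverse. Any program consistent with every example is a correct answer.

dedupe_adjacent | caesar(16) | drop_vowels

Check, running the answer program on each example:
  "iuhacd" -> "iuhacd" -> "ykxqst" -> "ykxqst"
  "bhabetos" -> "bhabetos" -> "rxqrujei" -> "rxqrj"
  "fqdqxhj" -> "fqdqxhj" -> "vgtgnxz" -> "vgtgnxz"
  "bsnppbfgjk" -> "bsnpbfgjk" -> "ridfrvwza" -> "rdfrvwz"
  "bedt" -> "bedt" -> "rutj" -> "rtj"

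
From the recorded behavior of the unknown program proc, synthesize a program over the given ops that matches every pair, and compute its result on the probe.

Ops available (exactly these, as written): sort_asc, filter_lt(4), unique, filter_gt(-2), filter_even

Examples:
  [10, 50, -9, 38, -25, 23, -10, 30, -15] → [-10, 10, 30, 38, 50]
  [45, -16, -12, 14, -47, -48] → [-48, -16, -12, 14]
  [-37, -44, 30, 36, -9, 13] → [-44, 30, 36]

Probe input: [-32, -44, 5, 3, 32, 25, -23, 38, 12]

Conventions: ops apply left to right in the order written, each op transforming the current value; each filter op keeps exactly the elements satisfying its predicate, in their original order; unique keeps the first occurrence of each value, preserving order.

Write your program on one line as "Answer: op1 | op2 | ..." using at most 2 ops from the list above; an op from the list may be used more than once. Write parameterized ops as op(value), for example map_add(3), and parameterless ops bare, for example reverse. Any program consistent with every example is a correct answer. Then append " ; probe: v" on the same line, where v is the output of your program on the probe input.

filter_even | sort_asc ; probe: [-44, -32, 12, 32, 38]

Check, running the answer program on each example:
  [10, 50, -9, 38, -25, 23, -10, 30, -15] -> [10, 50, 38, -10, 30] -> [-10, 10, 30, 38, 50]
  [45, -16, -12, 14, -47, -48] -> [-16, -12, 14, -48] -> [-48, -16, -12, 14]
  [-37, -44, 30, 36, -9, 13] -> [-44, 30, 36] -> [-44, 30, 36]
  probe: [-32, -44, 5, 3, 32, 25, -23, 38, 12] -> [-32, -44, 32, 38, 12] -> [-44, -32, 12, 32, 38]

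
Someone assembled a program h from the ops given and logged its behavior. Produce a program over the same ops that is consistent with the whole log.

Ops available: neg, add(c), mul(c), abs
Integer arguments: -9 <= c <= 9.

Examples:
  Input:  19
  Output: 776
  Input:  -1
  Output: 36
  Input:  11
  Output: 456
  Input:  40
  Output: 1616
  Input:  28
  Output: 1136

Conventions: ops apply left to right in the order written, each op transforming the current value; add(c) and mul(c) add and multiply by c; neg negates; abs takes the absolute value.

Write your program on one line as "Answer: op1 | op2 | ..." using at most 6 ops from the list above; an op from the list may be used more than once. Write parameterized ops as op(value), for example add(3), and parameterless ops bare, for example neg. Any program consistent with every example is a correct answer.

mul(8) | mul(5) | add(5) | add(5) | abs | add(6)

Check, running the answer program on each example:
  19 -> 152 -> 760 -> 765 -> 770 -> 770 -> 776
  -1 -> -8 -> -40 -> -35 -> -30 -> 30 -> 36
  11 -> 88 -> 440 -> 445 -> 450 -> 450 -> 456
  40 -> 320 -> 1600 -> 1605 -> 1610 -> 1610 -> 1616
  28 -> 224 -> 1120 -> 1125 -> 1130 -> 1130 -> 1136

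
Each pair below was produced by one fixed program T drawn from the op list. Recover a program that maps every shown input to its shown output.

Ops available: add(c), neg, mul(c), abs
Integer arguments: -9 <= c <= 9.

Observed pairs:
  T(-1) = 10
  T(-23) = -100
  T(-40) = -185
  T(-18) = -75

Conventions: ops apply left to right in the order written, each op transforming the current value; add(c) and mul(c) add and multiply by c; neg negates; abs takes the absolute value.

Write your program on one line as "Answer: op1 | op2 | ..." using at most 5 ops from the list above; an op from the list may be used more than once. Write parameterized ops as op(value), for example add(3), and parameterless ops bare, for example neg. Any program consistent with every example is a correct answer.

add(8) | add(-5) | neg | mul(-5)

Check, running the answer program on each example:
  -1 -> 7 -> 2 -> -2 -> 10
  -23 -> -15 -> -20 -> 20 -> -100
  -40 -> -32 -> -37 -> 37 -> -185
  -18 -> -10 -> -15 -> 15 -> -75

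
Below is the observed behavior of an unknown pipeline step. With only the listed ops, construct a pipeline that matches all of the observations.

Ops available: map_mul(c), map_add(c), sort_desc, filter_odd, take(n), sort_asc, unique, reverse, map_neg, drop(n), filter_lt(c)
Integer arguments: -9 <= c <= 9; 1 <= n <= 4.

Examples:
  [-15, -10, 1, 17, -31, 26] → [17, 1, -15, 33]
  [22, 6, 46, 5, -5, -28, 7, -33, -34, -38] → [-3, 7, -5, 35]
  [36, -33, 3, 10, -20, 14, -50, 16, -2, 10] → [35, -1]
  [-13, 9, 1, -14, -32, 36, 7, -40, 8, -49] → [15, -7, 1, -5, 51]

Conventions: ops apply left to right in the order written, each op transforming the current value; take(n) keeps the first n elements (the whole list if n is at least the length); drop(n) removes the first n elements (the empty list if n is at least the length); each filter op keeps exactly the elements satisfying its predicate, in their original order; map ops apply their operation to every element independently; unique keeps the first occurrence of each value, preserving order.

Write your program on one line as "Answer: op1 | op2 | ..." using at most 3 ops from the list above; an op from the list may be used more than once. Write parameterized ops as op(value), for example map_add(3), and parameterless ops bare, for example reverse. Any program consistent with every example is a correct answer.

filter_odd | map_add(-2) | map_mul(-1)

Check, running the answer program on each example:
  [-15, -10, 1, 17, -31, 26] -> [-15, 1, 17, -31] -> [-17, -1, 15, -33] -> [17, 1, -15, 33]
  [22, 6, 46, 5, -5, -28, 7, -33, -34, -38] -> [5, -5, 7, -33] -> [3, -7, 5, -35] -> [-3, 7, -5, 35]
  [36, -33, 3, 10, -20, 14, -50, 16, -2, 10] -> [-33, 3] -> [-35, 1] -> [35, -1]
  [-13, 9, 1, -14, -32, 36, 7, -40, 8, -49] -> [-13, 9, 1, 7, -49] -> [-15, 7, -1, 5, -51] -> [15, -7, 1, -5, 51]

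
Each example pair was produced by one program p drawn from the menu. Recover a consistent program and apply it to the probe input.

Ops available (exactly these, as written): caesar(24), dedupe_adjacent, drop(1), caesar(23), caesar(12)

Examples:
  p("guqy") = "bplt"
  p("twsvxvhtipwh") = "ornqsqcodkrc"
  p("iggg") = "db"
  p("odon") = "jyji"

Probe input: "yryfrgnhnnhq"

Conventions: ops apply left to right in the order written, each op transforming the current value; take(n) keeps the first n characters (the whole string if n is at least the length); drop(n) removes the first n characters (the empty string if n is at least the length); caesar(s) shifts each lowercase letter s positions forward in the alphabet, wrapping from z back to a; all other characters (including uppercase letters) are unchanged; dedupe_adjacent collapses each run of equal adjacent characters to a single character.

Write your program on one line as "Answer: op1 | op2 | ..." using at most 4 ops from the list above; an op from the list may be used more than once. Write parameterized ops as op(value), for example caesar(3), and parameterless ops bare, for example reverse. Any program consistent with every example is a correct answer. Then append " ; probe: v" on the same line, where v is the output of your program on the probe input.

dedupe_adjacent | caesar(23) | caesar(24) ; probe: "tmtambicicl"

Check, running the answer program on each example:
  "guqy" -> "guqy" -> "drnv" -> "bplt"
  "twsvxvhtipwh" -> "twsvxvhtipwh" -> "qtpsuseqfmte" -> "ornqsqcodkrc"
  "iggg" -> "ig" -> "fd" -> "db"
  "odon" -> "odon" -> "lalk" -> "jyji"
  probe: "yryfrgnhnnhq" -> "yryfrgnhnhq" -> "vovcodkeken" -> "tmtambicicl"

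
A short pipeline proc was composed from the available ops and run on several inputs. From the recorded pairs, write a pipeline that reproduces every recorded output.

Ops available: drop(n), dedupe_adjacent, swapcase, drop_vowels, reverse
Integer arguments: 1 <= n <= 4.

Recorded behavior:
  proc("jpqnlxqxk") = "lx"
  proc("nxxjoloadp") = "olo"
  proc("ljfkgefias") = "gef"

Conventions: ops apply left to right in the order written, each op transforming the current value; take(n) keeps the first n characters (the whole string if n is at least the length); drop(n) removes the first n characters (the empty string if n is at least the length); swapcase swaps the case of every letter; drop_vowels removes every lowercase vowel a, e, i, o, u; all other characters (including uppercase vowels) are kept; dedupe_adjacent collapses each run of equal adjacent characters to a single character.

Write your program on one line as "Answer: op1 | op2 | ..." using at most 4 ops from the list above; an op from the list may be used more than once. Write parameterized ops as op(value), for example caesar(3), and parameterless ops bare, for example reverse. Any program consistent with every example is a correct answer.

drop(4) | reverse | drop(3) | reverse

Check, running the answer program on each example:
  "jpqnlxqxk" -> "lxqxk" -> "kxqxl" -> "xl" -> "lx"
  "nxxjoloadp" -> "oloadp" -> "pdaolo" -> "olo" -> "olo"
  "ljfkgefias" -> "gefias" -> "saifeg" -> "feg" -> "gef"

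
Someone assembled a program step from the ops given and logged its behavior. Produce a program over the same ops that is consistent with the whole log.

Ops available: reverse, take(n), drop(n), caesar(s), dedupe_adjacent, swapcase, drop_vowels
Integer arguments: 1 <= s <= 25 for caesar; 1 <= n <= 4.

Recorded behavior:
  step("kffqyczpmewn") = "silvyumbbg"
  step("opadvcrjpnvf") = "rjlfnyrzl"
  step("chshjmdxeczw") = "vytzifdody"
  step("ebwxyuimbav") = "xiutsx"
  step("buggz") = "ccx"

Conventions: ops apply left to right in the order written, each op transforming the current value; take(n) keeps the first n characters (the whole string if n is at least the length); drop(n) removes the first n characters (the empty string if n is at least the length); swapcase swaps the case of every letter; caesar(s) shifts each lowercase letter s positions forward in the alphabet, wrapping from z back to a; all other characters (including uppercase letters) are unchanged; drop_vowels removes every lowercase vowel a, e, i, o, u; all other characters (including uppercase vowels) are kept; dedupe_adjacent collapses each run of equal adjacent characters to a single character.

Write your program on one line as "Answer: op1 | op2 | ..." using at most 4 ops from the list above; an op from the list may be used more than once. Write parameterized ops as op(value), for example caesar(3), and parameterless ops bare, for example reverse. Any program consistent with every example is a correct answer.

reverse | drop(1) | drop_vowels | caesar(22)

Check, running the answer program on each example:
  "kffqyczpmewn" -> "nwempzcyqffk" -> "wempzcyqffk" -> "wmpzcyqffk" -> "silvyumbbg"
  "opadvcrjpnvf" -> "fvnpjrcvdapo" -> "vnpjrcvdapo" -> "vnpjrcvdp" -> "rjlfnyrzl"
  "chshjmdxeczw" -> "wzcexdmjhshc" -> "zcexdmjhshc" -> "zcxdmjhshc" -> "vytzifdody"
  "ebwxyuimbav" -> "vabmiuyxwbe" -> "abmiuyxwbe" -> "bmyxwb" -> "xiutsx"
  "buggz" -> "zggub" -> "ggub" -> "ggb" -> "ccx"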